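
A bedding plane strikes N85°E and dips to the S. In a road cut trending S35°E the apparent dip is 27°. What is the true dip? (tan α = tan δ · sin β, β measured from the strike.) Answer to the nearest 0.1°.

30.5°

β = acute angle between strike N85°E and section S35°E = 60°.
tan δ = tan α / sin β = tan 27° / sin 60° = 0.5095 / 0.8660 = 0.5883
δ = arctan(0.5883) = 30.47°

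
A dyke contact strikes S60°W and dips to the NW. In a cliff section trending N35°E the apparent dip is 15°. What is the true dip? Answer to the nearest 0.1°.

32.4°

β = acute angle between strike S60°W and section N35°E = 25°.
tan(true dip) = tan 15° / sin 25° = 0.6340
δ = arctan(0.6340) = 32.38°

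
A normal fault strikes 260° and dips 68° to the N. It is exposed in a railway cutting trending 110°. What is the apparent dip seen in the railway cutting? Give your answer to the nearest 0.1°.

51.1°

The strike is 260° and the section trends 110°; the acute angle between them is β = 30°.
tan(apparent dip) = tan 68° · sin 30° = 1.2375
α = arctan(1.2375) = 51.06°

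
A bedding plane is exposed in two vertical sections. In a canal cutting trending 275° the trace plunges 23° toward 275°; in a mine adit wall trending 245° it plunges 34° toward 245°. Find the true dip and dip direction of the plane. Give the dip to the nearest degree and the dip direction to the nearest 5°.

Each apparent-dip line lies in the plane. As unit vectors (x east, y north, z up), v₁ plunges 23°→275° and v₂ plunges 34°→245°.
The plane normal is n = v₁ × v₂ ∝ (-0.182, -0.219, 0.382).
Dip δ = arctan(|n_h|/n_z) = arctan(0.285/0.382) = 36.7°.
The horizontal component of n points toward azimuth atan2(n_x, n_y) = 220°, the dip direction.

true dip 37°, dip direction 220°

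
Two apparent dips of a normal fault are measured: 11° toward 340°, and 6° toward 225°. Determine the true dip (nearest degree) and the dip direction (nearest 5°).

Each apparent-dip line lies in the plane. As unit vectors (x east, y north, z up), v₁ plunges 11°→340° and v₂ plunges 6°→225°.
The plane normal is n = v₁ × v₂ ∝ (-0.231, 0.099, 0.885).
tan δ = √(n_x²+n_y²)/n_z = 0.251/0.885, so δ = 15.8°.
The horizontal component of n points toward azimuth atan2(n_x, n_y) = 293°, the dip direction.

true dip 16°, dip direction 295°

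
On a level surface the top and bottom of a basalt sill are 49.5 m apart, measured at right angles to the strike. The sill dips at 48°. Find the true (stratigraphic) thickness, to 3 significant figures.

36.8 m

True thickness t = w · sin(dip) = 49.5 × sin 48°
t = 49.5 × 0.7431 = 36.786 m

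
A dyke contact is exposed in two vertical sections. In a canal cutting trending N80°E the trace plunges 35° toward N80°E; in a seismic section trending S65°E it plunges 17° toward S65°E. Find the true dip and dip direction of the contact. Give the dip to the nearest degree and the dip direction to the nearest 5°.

Each apparent-dip line lies in the plane. As unit vectors (x east, y north, z up), v₁ plunges 35°→N80°E and v₂ plunges 17°→S65°E.
n = v₁ × v₂ = (0.273, 0.261, 0.449) (taken with n_z > 0).
Dip δ = arctan(|n_h|/n_z) = arctan(0.378/0.449) = 40.1°.
Dip direction = azimuth of (n_x, n_y) = atan2(0.273, 0.261) = 46°.

true dip 40°, dip direction 045°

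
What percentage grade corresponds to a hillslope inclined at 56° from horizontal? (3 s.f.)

148%

grade % = 100 × tan 56° = 100 × 1.4826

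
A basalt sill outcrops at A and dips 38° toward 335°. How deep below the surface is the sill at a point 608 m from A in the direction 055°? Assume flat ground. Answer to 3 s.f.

82.5 m

The hole lies 80° from the dip direction, so the down-dip offset is 608 × cos 80° = 105.58 m.
Depth = down-dip offset × tan(dip) = 105.58 × tan 38° = 105.58 × 0.7813
Depth = 82.49 m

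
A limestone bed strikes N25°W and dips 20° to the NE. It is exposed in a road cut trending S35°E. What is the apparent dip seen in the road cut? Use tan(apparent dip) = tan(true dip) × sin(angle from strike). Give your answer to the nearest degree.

4°

The section lies 10° from the strike.
tan(apparent dip) = tan 20° · sin 10° = 0.0632
α = arctan(0.0632) = 3.62°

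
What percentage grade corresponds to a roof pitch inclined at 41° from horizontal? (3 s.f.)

86.9%

grade % = 100 × tan 41° = 100 × 0.8693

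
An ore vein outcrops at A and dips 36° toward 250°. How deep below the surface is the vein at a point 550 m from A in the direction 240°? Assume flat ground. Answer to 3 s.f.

The hole lies 10° from the dip direction, so the down-dip offset is 550 × cos 10° = 541.64 m.
Depth = down-dip offset × tan(dip) = 541.64 × tan 36° = 541.64 × 0.7265
Depth = 393.53 m

394 m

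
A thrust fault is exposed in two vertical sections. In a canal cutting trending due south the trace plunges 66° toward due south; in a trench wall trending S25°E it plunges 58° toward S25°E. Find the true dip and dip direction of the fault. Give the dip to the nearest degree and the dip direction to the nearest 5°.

true dip 68°, dip direction 205°

Represent each trace as a vector plunging at its apparent dip toward its trend (east-north-up frame): v₁ = (0.000, -0.407, -0.914), v₂ = (0.224, -0.480, -0.848).
n = v₁ × v₂ = (-0.094, -0.205, 0.091) (taken with n_z > 0).
True dip = arccos(n_z / |n|) = arccos(0.3751) = 68.0°.
Dip direction = azimuth of (n_x, n_y) = atan2(-0.094, -0.205) = 205°.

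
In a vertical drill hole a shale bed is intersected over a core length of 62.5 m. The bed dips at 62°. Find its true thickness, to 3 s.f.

29.3 m

True thickness t = h · cos(dip) = 62.5 × cos 62°
t = 62.5 × 0.4695 = 29.342 m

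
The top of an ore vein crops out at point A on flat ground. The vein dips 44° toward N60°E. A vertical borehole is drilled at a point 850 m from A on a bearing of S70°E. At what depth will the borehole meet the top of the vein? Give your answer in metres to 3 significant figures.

The hole lies 50° from the dip direction, so the down-dip offset is 850 × cos 50° = 546.37 m.
Depth = down-dip offset × tan(dip) = 546.37 × tan 44° = 546.37 × 0.9657
Depth = 527.62 m

528 m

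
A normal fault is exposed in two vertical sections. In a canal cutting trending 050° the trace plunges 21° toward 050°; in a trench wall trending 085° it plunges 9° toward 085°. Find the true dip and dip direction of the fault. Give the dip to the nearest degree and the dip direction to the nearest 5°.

true dip 25°, dip direction 015°

The two traces are lines in the plane: v₁ = (sin 50°·cos 21°, cos 50°·cos 21°, −sin 21°), v₂ = (sin 85°·cos 9°, cos 85°·cos 9°, −sin 9°).
n = v₁ × v₂ = (0.063, 0.241, 0.529) (taken with n_z > 0).
Dip δ = arctan(|n_h|/n_z) = arctan(0.249/0.529) = 25.2°.
Dip direction = atan2(0.063, 0.241) = 15° (azimuth of n's horizontal projection).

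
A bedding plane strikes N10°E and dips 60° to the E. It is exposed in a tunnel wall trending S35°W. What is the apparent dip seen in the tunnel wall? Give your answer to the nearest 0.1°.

36.2°

The section lies 25° from the strike.
tan α = tan 60° × sin 25° = 1.7321 × 0.4226 = 0.7320
α = arctan(0.7320) = 36.20°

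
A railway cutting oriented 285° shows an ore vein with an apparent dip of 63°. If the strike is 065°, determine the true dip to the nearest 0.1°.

β = acute angle between strike 065° and section 285° = 40°.
tan(true dip) = tan 63° / sin 40° = 3.0533
δ = arctan(3.0533) = 71.87°

71.9°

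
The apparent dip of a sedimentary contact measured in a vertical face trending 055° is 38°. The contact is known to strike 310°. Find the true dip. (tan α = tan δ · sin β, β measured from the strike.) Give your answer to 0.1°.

39.0°

The section is 75° from the strike.
tan(true dip) = tan 38° / sin 75° = 0.8088
δ = arctan(0.8088) = 38.97°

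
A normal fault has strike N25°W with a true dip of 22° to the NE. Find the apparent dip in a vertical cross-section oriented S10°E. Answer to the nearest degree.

The section lies 15° from the strike.
tan(apparent dip) = tan 22° · sin 15° = 0.1046
apparent dip = arctan 0.1046 = 5.97°

6°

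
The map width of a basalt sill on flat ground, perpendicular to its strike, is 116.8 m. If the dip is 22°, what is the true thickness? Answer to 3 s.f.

43.8 m

True thickness t = w · sin(dip) = 116.8 × sin 22°
t = 116.8 × 0.3746 = 43.754 m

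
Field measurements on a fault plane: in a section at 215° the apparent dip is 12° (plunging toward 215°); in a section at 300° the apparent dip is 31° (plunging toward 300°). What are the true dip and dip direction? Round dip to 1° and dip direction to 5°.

true dip 32°, dip direction 285°

Each apparent-dip line lies in the plane. As unit vectors (x east, y north, z up), v₁ plunges 12°→215° and v₂ plunges 31°→300°.
The plane normal is n = v₁ × v₂ ∝ (-0.502, 0.135, 0.835).
True dip = arccos(n_z / |n|) = arccos(0.8491) = 31.9°.
The horizontal component of n points toward azimuth atan2(n_x, n_y) = 285°, the dip direction.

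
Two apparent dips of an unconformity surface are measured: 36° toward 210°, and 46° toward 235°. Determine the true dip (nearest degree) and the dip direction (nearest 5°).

true dip 49°, dip direction 260°

Each apparent-dip line lies in the plane. As unit vectors (x east, y north, z up), v₁ plunges 36°→210° and v₂ plunges 46°→235°.
The plane normal is n = v₁ × v₂ ∝ (-0.270, -0.043, 0.238).
Dip δ = arctan(|n_h|/n_z) = arctan(0.273/0.238) = 49.0°.
Dip direction = azimuth of (n_x, n_y) = atan2(-0.270, -0.043) = 261°.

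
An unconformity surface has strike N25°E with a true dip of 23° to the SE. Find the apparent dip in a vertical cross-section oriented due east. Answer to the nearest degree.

Angle between strike (N25°E) and section (due east): β = 65°.
tan(apparent dip) = tan 23° · sin 65° = 0.3847
α = arctan(0.3847) = 21.04°

21°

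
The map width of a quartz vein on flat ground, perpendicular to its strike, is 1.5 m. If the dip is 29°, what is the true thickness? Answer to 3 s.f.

0.727 m

True thickness t = w · sin(dip) = 1.5 × sin 29°
t = 1.5 × 0.4848 = 0.727 m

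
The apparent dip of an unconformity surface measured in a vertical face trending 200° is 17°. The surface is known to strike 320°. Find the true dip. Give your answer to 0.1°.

19.4°

The section is 60° from the strike.
tan δ = tan α / sin β = tan 17° / sin 60° = 0.3057 / 0.8660 = 0.3530
δ = arctan(0.3530) = 19.44°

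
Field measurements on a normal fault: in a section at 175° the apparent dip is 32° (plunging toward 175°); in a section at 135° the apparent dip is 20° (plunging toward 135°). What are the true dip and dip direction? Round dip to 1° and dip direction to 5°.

Represent each trace as a vector plunging at its apparent dip toward its trend (east-north-up frame): v₁ = (0.074, -0.845, -0.530), v₂ = (0.664, -0.664, -0.342).
Cross product v₁ × v₂ gives the pole to the plane: n ∝ (-0.063, -0.327, 0.512).
Dip δ = arctan(|n_h|/n_z) = arctan(0.333/0.512) = 33.0°.
Dip direction = atan2(-0.063, -0.327) = 191° (azimuth of n's horizontal projection).

true dip 33°, dip direction 190°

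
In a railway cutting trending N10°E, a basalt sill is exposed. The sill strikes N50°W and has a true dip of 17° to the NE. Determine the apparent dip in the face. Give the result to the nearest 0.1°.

14.8°

The strike is N50°W and the section trends N10°E; the acute angle between them is β = 60°.
tan α = tan 17° × sin 60° = 0.3057 × 0.8660 = 0.2648
apparent dip = arctan 0.2648 = 14.83°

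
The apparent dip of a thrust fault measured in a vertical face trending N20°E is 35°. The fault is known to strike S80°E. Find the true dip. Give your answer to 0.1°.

β = acute angle between strike S80°E and section N20°E = 80°.
tan δ = tan α / sin β = tan 35° / sin 80° = 0.7002 / 0.9848 = 0.7110
δ = arctan(0.7110) = 35.41°

35.4°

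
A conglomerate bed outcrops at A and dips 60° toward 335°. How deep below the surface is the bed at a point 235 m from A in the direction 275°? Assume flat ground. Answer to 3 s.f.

The hole lies 60° from the dip direction, so the down-dip offset is 235 × cos 60° = 117.50 m.
Depth = down-dip offset × tan(dip) = 117.50 × tan 60° = 117.50 × 1.7321
Depth = 203.52 m

204 m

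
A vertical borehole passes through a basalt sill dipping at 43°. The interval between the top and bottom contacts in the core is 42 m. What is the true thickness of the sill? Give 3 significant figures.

30.7 m

True thickness t = h · cos(dip) = 42 × cos 43°
t = 42 × 0.7314 = 30.717 m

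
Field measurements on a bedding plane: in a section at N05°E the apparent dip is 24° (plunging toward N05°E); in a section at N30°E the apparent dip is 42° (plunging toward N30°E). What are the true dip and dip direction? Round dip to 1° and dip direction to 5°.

true dip 52°, dip direction 075°

Each apparent-dip line lies in the plane. As unit vectors (x east, y north, z up), v₁ plunges 24°→N05°E and v₂ plunges 42°→N30°E.
n = v₁ × v₂ = (0.347, 0.098, 0.287) (taken with n_z > 0).
tan δ = √(n_x²+n_y²)/n_z = 0.361/0.287, so δ = 51.5°.
Dip direction = azimuth of (n_x, n_y) = atan2(0.347, 0.098) = 74°.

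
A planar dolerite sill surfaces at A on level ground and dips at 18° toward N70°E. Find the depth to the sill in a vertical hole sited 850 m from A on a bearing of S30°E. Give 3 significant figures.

The hole lies 80° from the dip direction, so the down-dip offset is 850 × cos 80° = 147.60 m.
Depth = down-dip offset × tan(dip) = 147.60 × tan 18° = 147.60 × 0.3249
Depth = 47.96 m

48.0 m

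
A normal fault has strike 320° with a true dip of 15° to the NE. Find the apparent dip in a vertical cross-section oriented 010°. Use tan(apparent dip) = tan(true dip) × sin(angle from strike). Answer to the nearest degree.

Angle between strike (320°) and section (010°): β = 50°.
tan(apparent dip) = tan 15° · sin 50° = 0.2053
apparent dip = arctan 0.2053 = 11.60°

12°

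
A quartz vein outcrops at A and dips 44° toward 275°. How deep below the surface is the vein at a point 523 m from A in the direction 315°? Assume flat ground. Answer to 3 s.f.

387 m

The hole lies 40° from the dip direction, so the down-dip offset is 523 × cos 40° = 400.64 m.
Depth = down-dip offset × tan(dip) = 400.64 × tan 44° = 400.64 × 0.9657
Depth = 386.89 m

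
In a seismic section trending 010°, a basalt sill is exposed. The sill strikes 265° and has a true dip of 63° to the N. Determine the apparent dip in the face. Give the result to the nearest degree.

62°

The strike is 265° and the section trends 010°; the acute angle between them is β = 75°.
tan α = tan 63° × sin 75° = 1.9626 × 0.9659 = 1.8957
α = arctan(1.8957) = 62.19°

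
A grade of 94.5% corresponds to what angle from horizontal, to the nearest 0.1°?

tan θ = 94.5/100 = 0.9450
θ = arctan(0.9450) = 43.38°

43.4°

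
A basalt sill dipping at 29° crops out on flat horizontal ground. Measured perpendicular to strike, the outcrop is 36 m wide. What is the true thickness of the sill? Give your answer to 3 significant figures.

17.5 m

True thickness t = w · sin(dip) = 36 × sin 29°
t = 36 × 0.4848 = 17.453 m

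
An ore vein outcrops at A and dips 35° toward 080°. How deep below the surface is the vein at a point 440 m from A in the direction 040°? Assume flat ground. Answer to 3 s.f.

The hole lies 40° from the dip direction, so the down-dip offset is 440 × cos 40° = 337.06 m.
Depth = down-dip offset × tan(dip) = 337.06 × tan 35° = 337.06 × 0.7002
Depth = 236.01 m

236 m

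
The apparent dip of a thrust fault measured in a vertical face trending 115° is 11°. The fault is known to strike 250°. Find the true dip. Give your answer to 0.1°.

15.4°

The section is 45° from the strike.
tan(true dip) = tan 11° / sin 45° = 0.2749
true dip = arctan 0.2749 = 15.37°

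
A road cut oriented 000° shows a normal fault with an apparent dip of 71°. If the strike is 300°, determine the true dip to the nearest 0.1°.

73.4°

β = acute angle between strike 300° and section 000° = 60°.
tan(true dip) = tan 71° / sin 60° = 3.3535
true dip = arctan 3.3535 = 73.40°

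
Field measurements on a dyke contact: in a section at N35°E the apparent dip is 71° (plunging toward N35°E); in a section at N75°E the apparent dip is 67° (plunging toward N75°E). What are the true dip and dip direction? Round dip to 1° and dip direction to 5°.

Represent each trace as a vector plunging at its apparent dip toward its trend (east-north-up frame): v₁ = (0.187, 0.267, -0.946), v₂ = (0.377, 0.101, -0.921).
The plane normal is n = v₁ × v₂ ∝ (0.150, 0.185, 0.082).
Dip δ = arctan(|n_h|/n_z) = arctan(0.238/0.082) = 71.0°.
Dip direction = atan2(0.150, 0.185) = 39° (azimuth of n's horizontal projection).

true dip 71°, dip direction 040°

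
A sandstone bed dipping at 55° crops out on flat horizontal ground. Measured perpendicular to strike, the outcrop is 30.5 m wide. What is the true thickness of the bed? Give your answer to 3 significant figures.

25.0 m

True thickness t = w · sin(dip) = 30.5 × sin 55°
t = 30.5 × 0.8192 = 24.984 m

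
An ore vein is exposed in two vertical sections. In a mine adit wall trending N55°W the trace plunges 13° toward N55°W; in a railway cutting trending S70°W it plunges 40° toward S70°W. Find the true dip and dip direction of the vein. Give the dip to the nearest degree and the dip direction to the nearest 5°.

true dip 42°, dip direction 230°

Represent each trace as a vector plunging at its apparent dip toward its trend (east-north-up frame): v₁ = (-0.798, 0.559, -0.225), v₂ = (-0.720, -0.262, -0.643).
The plane normal is n = v₁ × v₂ ∝ (-0.418, -0.351, 0.611).
Dip δ = arctan(|n_h|/n_z) = arctan(0.546/0.611) = 41.8°.
The horizontal component of n points toward azimuth atan2(n_x, n_y) = 230°, the dip direction.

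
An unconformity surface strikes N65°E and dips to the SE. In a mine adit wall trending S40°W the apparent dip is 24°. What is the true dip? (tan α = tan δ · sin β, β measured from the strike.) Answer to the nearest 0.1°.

46.5°

The section is 25° from the strike.
tan(true dip) = tan 24° / sin 25° = 1.0535
true dip = arctan 1.0535 = 46.49°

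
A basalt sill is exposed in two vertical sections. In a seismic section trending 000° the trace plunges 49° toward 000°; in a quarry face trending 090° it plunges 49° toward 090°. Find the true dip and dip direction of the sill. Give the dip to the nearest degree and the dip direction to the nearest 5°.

Each apparent-dip line lies in the plane. As unit vectors (x east, y north, z up), v₁ plunges 49°→000° and v₂ plunges 49°→090°.
n = v₁ × v₂ = (0.495, 0.495, 0.430) (taken with n_z > 0).
Dip δ = arctan(|n_h|/n_z) = arctan(0.700/0.430) = 58.4°.
The horizontal component of n points toward azimuth atan2(n_x, n_y) = 45°, the dip direction.

true dip 58°, dip direction 045°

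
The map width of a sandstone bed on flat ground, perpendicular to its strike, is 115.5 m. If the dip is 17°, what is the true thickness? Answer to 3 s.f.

True thickness t = w · sin(dip) = 115.5 × sin 17°
t = 115.5 × 0.2924 = 33.769 m

33.8 m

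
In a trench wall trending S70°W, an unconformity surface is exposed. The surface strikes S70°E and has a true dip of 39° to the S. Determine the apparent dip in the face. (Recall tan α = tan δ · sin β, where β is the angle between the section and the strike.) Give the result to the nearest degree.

27°

Angle between strike (S70°E) and section (S70°W): β = 40°.
tan(apparent dip) = tan 39° · sin 40° = 0.5205
apparent dip = arctan 0.5205 = 27.50°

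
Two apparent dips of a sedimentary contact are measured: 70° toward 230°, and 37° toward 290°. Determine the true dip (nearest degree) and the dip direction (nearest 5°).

true dip 71°, dip direction 215°

Represent each trace as a vector plunging at its apparent dip toward its trend (east-north-up frame): v₁ = (-0.262, -0.220, -0.940), v₂ = (-0.750, 0.273, -0.602).
n = v₁ × v₂ = (-0.389, -0.548, 0.237) (taken with n_z > 0).
Dip δ = arctan(|n_h|/n_z) = arctan(0.672/0.237) = 70.6°.
Dip direction = azimuth of (n_x, n_y) = atan2(-0.389, -0.548) = 215°.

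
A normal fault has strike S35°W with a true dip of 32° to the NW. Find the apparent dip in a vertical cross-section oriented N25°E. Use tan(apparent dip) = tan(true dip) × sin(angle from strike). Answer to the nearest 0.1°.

6.2°

The strike is S35°W and the section trends N25°E; the acute angle between them is β = 10°.
tan(apparent dip) = tan 32° · sin 10° = 0.1085
apparent dip = arctan 0.1085 = 6.19°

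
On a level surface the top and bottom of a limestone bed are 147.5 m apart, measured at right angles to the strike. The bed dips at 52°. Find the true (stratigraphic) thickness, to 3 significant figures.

True thickness t = w · sin(dip) = 147.5 × sin 52°
t = 147.5 × 0.7880 = 116.232 m

116 m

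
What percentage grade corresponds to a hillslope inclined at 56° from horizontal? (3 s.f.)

148%

grade % = 100 × tan 56° = 100 × 1.4826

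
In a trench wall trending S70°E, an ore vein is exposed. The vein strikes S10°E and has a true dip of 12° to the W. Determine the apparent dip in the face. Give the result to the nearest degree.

10°

The section lies 60° from the strike.
tan(apparent dip) = tan 12° · sin 60° = 0.1841
α = arctan(0.1841) = 10.43°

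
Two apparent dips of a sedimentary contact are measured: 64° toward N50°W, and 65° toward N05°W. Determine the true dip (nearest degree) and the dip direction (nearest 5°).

true dip 66°, dip direction 335°

Each apparent-dip line lies in the plane. As unit vectors (x east, y north, z up), v₁ plunges 64°→N50°W and v₂ plunges 65°→N05°W.
Cross product v₁ × v₂ gives the pole to the plane: n ∝ (-0.123, 0.271, 0.131).
tan δ = √(n_x²+n_y²)/n_z = 0.298/0.131, so δ = 66.3°.
Dip direction = azimuth of (n_x, n_y) = atan2(-0.123, 0.271) = 336°.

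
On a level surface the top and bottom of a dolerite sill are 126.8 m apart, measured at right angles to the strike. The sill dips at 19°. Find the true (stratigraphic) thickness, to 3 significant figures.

True thickness t = w · sin(dip) = 126.8 × sin 19°
t = 126.8 × 0.3256 = 41.282 m

41.3 m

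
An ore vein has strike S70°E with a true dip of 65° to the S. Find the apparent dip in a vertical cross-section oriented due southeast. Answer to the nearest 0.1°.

42.2°

Angle between strike (S70°E) and section (due southeast): β = 25°.
tan(apparent dip) = tan 65° · sin 25° = 0.9063
α = arctan(0.9063) = 42.19°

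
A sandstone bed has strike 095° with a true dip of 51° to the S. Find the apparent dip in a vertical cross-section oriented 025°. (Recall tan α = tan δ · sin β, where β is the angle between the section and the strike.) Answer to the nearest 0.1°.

The section lies 70° from the strike.
tan(apparent dip) = tan 51° · sin 70° = 1.1604
apparent dip = arctan 1.1604 = 49.25°

49.2°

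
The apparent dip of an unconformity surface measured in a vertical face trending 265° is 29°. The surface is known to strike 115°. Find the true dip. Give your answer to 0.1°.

β = acute angle between strike 115° and section 265° = 30°.
tan(true dip) = tan 29° / sin 30° = 1.1086
δ = arctan(1.1086) = 47.95°

47.9°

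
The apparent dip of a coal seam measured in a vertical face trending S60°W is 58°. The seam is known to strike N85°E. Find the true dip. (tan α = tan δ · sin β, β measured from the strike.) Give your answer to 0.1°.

75.2°

The section is 25° from the strike.
tan(true dip) = tan 58° / sin 25° = 3.7867
δ = arctan(3.7867) = 75.21°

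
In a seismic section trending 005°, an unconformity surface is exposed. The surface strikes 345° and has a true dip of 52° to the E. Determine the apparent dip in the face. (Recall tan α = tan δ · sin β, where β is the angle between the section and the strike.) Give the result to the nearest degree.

24°

The strike is 345° and the section trends 005°; the acute angle between them is β = 20°.
tan α = tan 52° × sin 20° = 1.2799 × 0.3420 = 0.4378
apparent dip = arctan 0.4378 = 23.64°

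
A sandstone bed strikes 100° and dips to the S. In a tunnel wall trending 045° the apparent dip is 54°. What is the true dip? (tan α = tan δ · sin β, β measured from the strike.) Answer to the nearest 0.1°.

59.2°

β = acute angle between strike 100° and section 045° = 55°.
tan(true dip) = tan 54° / sin 55° = 1.6803
true dip = arctan 1.6803 = 59.24°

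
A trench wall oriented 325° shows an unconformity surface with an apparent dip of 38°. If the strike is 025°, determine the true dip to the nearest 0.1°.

The section is 60° from the strike.
tan δ = tan α / sin β = tan 38° / sin 60° = 0.7813 / 0.8660 = 0.9022
true dip = arctan 0.9022 = 42.06°

42.1°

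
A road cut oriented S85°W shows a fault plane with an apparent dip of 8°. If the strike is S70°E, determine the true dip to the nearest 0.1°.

18.4°

The section is 25° from the strike.
tan δ = tan α / sin β = tan 8° / sin 25° = 0.1405 / 0.4226 = 0.3325
true dip = arctan 0.3325 = 18.39°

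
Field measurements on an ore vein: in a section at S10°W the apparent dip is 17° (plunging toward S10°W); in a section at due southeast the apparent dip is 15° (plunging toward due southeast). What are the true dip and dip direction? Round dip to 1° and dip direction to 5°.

The two traces are lines in the plane: v₁ = (sin 190°·cos 17°, cos 190°·cos 17°, −sin 17°), v₂ = (sin 135°·cos 15°, cos 135°·cos 15°, −sin 15°).
n = v₁ × v₂ = (0.044, -0.243, 0.757) (taken with n_z > 0).
tan δ = √(n_x²+n_y²)/n_z = 0.247/0.757, so δ = 18.1°.
Dip direction = azimuth of (n_x, n_y) = atan2(0.044, -0.243) = 170°.

true dip 18°, dip direction 170°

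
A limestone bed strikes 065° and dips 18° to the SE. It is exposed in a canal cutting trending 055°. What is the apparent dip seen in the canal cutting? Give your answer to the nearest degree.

3°

The section lies 10° from the strike.
tan(apparent dip) = tan 18° · sin 10° = 0.0564
apparent dip = arctan 0.0564 = 3.23°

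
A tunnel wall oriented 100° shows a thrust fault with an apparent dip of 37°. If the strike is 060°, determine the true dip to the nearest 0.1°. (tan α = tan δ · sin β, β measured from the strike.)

49.5°

β = acute angle between strike 060° and section 100° = 40°.
tan(true dip) = tan 37° / sin 40° = 1.1723
true dip = arctan 1.1723 = 49.54°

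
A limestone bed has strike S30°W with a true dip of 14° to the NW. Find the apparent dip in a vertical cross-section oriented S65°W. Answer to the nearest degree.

8°

Angle between strike (S30°W) and section (S65°W): β = 35°.
tan(apparent dip) = tan 14° · sin 35° = 0.1430
α = arctan(0.1430) = 8.14°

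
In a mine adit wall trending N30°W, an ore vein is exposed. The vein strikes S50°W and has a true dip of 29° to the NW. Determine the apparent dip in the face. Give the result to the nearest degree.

29°

Angle between strike (S50°W) and section (N30°W): β = 80°.
tan α = tan 29° × sin 80° = 0.5543 × 0.9848 = 0.5459
apparent dip = arctan 0.5459 = 28.63°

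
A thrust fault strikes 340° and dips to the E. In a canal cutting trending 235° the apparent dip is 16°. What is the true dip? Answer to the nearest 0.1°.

The section is 75° from the strike.
tan δ = tan α / sin β = tan 16° / sin 75° = 0.2867 / 0.9659 = 0.2969
true dip = arctan 0.2969 = 16.53°

16.5°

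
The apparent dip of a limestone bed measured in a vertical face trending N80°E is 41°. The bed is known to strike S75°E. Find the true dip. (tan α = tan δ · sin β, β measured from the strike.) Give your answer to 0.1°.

β = acute angle between strike S75°E and section N80°E = 25°.
tan δ = tan α / sin β = tan 41° / sin 25° = 0.8693 / 0.4226 = 2.0569
δ = arctan(2.0569) = 64.07°

64.1°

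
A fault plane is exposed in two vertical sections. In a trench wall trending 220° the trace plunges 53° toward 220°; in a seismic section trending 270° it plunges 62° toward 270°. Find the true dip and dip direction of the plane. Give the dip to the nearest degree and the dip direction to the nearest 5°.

Each apparent-dip line lies in the plane. As unit vectors (x east, y north, z up), v₁ plunges 53°→220° and v₂ plunges 62°→270°.
The plane normal is n = v₁ × v₂ ∝ (-0.407, -0.033, 0.216).
True dip = arccos(n_z / |n|) = arccos(0.4682) = 62.1°.
The horizontal component of n points toward azimuth atan2(n_x, n_y) = 265°, the dip direction.

true dip 62°, dip direction 265°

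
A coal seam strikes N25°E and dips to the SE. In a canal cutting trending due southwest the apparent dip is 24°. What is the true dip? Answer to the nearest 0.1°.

52.5°

β = acute angle between strike N25°E and section due southwest = 20°.
tan(true dip) = tan 24° / sin 20° = 1.3018
δ = arctan(1.3018) = 52.47°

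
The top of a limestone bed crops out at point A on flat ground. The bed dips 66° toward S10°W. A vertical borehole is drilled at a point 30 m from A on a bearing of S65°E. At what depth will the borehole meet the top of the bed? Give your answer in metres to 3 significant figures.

17.4 m

The hole lies 75° from the dip direction, so the down-dip offset is 30 × cos 75° = 7.76 m.
Depth = down-dip offset × tan(dip) = 7.76 × tan 66° = 7.76 × 2.2460
Depth = 17.44 m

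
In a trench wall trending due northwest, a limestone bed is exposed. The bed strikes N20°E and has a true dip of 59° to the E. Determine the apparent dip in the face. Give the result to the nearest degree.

The strike is N20°E and the section trends due northwest; the acute angle between them is β = 65°.
tan(apparent dip) = tan 59° · sin 65° = 1.5083
apparent dip = arctan 1.5083 = 56.46°

56°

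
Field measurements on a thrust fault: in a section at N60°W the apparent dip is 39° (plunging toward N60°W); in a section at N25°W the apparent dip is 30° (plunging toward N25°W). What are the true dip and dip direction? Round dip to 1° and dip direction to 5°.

Represent each trace as a vector plunging at its apparent dip toward its trend (east-north-up frame): v₁ = (-0.673, 0.389, -0.629), v₂ = (-0.366, 0.785, -0.500).
Cross product v₁ × v₂ gives the pole to the plane: n ∝ (-0.300, 0.106, 0.386).
Dip δ = arctan(|n_h|/n_z) = arctan(0.318/0.386) = 39.5°.
Dip direction = azimuth of (n_x, n_y) = atan2(-0.300, 0.106) = 290°.

true dip 39°, dip direction 290°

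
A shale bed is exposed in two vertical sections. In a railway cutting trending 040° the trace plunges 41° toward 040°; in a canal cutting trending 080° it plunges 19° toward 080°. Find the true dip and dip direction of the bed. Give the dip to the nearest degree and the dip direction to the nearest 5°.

true dip 45°, dip direction 010°

The two traces are lines in the plane: v₁ = (sin 40°·cos 41°, cos 40°·cos 41°, −sin 41°), v₂ = (sin 80°·cos 19°, cos 80°·cos 19°, −sin 19°).
Cross product v₁ × v₂ gives the pole to the plane: n ∝ (0.081, 0.453, 0.459).
tan δ = √(n_x²+n_y²)/n_z = 0.460/0.459, so δ = 45.1°.
The horizontal component of n points toward azimuth atan2(n_x, n_y) = 10°, the dip direction.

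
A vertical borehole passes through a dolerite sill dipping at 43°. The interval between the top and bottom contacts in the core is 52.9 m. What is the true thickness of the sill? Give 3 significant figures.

True thickness t = h · cos(dip) = 52.9 × cos 43°
t = 52.9 × 0.7314 = 38.689 m

38.7 m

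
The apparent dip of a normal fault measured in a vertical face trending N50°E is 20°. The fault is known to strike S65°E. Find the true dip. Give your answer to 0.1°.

β = acute angle between strike S65°E and section N50°E = 65°.
tan δ = tan α / sin β = tan 20° / sin 65° = 0.3640 / 0.9063 = 0.4016
δ = arctan(0.4016) = 21.88°

21.9°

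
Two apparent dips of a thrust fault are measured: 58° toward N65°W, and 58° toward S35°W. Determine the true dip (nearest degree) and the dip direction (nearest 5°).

true dip 64°, dip direction 255°

Each apparent-dip line lies in the plane. As unit vectors (x east, y north, z up), v₁ plunges 58°→N65°W and v₂ plunges 58°→S35°W.
The plane normal is n = v₁ × v₂ ∝ (-0.558, -0.150, 0.277).
Dip δ = arctan(|n_h|/n_z) = arctan(0.578/0.277) = 64.4°.
The horizontal component of n points toward azimuth atan2(n_x, n_y) = 255°, the dip direction.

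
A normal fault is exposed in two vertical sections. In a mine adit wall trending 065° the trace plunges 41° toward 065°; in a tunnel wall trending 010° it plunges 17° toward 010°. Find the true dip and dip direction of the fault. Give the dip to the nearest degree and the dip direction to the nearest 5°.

The two traces are lines in the plane: v₁ = (sin 65°·cos 41°, cos 65°·cos 41°, −sin 41°), v₂ = (sin 10°·cos 17°, cos 10°·cos 17°, −sin 17°).
The plane normal is n = v₁ × v₂ ∝ (0.525, 0.091, 0.591).
tan δ = √(n_x²+n_y²)/n_z = 0.532/0.591, so δ = 42.0°.
Dip direction = atan2(0.525, 0.091) = 80° (azimuth of n's horizontal projection).

true dip 42°, dip direction 080°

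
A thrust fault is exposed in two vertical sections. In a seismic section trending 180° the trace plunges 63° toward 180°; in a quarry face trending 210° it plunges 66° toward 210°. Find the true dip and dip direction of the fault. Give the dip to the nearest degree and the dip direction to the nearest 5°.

The two traces are lines in the plane: v₁ = (sin 180°·cos 63°, cos 180°·cos 63°, −sin 63°), v₂ = (sin 210°·cos 66°, cos 210°·cos 66°, −sin 66°).
The plane normal is n = v₁ × v₂ ∝ (-0.101, -0.181, 0.092).
Dip δ = arctan(|n_h|/n_z) = arctan(0.207/0.092) = 66.0°.
Dip direction = azimuth of (n_x, n_y) = atan2(-0.101, -0.181) = 209°.

true dip 66°, dip direction 210°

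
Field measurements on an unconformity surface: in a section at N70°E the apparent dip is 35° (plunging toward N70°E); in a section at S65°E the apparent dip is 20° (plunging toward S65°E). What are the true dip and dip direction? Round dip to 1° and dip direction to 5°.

Each apparent-dip line lies in the plane. As unit vectors (x east, y north, z up), v₁ plunges 35°→N70°E and v₂ plunges 20°→S65°E.
n = v₁ × v₂ = (0.324, 0.225, 0.544) (taken with n_z > 0).
Dip δ = arctan(|n_h|/n_z) = arctan(0.394/0.544) = 35.9°.
Dip direction = atan2(0.324, 0.225) = 55° (azimuth of n's horizontal projection).

true dip 36°, dip direction 055°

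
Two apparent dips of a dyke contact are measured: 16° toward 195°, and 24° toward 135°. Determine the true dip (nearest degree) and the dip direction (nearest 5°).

true dip 24°, dip direction 145°

Each apparent-dip line lies in the plane. As unit vectors (x east, y north, z up), v₁ plunges 16°→195° and v₂ plunges 24°→135°.
The plane normal is n = v₁ × v₂ ∝ (0.200, -0.279, 0.761).
True dip = arccos(n_z / |n|) = arccos(0.9115) = 24.3°.
The horizontal component of n points toward azimuth atan2(n_x, n_y) = 144°, the dip direction.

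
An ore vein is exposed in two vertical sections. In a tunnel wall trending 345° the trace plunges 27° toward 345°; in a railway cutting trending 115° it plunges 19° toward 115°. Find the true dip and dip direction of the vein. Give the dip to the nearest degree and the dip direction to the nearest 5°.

true dip 45°, dip direction 045°

The two traces are lines in the plane: v₁ = (sin 345°·cos 27°, cos 345°·cos 27°, −sin 27°), v₂ = (sin 115°·cos 19°, cos 115°·cos 19°, −sin 19°).
Cross product v₁ × v₂ gives the pole to the plane: n ∝ (0.462, 0.464, 0.645).
Dip δ = arctan(|n_h|/n_z) = arctan(0.655/0.645) = 45.4°.
The horizontal component of n points toward azimuth atan2(n_x, n_y) = 45°, the dip direction.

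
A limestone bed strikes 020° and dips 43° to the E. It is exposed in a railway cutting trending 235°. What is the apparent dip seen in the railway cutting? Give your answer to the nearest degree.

28°

Angle between strike (020°) and section (235°): β = 35°.
tan α = tan 43° × sin 35° = 0.9325 × 0.5736 = 0.5349
apparent dip = arctan 0.5349 = 28.14°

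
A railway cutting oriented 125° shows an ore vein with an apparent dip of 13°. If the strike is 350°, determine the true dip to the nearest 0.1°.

The section is 45° from the strike.
tan δ = tan α / sin β = tan 13° / sin 45° = 0.2309 / 0.7071 = 0.3265
δ = arctan(0.3265) = 18.08°

18.1°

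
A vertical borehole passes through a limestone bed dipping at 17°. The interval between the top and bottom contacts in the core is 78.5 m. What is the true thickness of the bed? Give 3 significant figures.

True thickness t = h · cos(dip) = 78.5 × cos 17°
t = 78.5 × 0.9563 = 75.070 m

75.1 m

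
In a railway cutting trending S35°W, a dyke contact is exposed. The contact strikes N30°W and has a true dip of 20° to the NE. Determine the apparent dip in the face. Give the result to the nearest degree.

18°

The strike is N30°W and the section trends S35°W; the acute angle between them is β = 65°.
tan α = tan 20° × sin 65° = 0.3640 × 0.9063 = 0.3299
apparent dip = arctan 0.3299 = 18.26°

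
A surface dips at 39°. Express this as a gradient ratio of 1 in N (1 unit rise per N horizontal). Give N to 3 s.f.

1 : N means tan θ = 1/N, so N = 1/tan 39° = 1/0.8098

1 in 1.23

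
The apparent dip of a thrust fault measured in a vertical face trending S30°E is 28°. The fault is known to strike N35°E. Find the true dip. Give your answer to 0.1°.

30.4°

β = acute angle between strike N35°E and section S30°E = 65°.
tan δ = tan α / sin β = tan 28° / sin 65° = 0.5317 / 0.9063 = 0.5867
δ = arctan(0.5867) = 30.40°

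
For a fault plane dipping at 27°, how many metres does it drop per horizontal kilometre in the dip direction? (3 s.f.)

510 m

drop per km = 1000 × tan 27° = 1000 × 0.5095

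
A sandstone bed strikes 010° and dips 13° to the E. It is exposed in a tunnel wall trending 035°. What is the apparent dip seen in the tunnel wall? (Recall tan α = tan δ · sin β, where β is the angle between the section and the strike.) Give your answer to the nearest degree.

6°

The strike is 010° and the section trends 035°; the acute angle between them is β = 25°.
tan(apparent dip) = tan 13° · sin 25° = 0.0976
apparent dip = arctan 0.0976 = 5.57°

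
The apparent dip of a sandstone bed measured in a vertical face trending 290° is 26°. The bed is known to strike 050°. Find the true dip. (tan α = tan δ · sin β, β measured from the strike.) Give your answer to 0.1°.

29.4°

The section is 60° from the strike.
tan(true dip) = tan 26° / sin 60° = 0.5632
δ = arctan(0.5632) = 29.39°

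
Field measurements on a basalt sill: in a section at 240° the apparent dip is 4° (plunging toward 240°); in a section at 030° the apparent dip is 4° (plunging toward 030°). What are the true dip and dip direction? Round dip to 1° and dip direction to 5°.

Each apparent-dip line lies in the plane. As unit vectors (x east, y north, z up), v₁ plunges 4°→240° and v₂ plunges 4°→030°.
Cross product v₁ × v₂ gives the pole to the plane: n ∝ (-0.095, 0.095, 0.498).
Dip δ = arctan(|n_h|/n_z) = arctan(0.134/0.498) = 15.1°.
The horizontal component of n points toward azimuth atan2(n_x, n_y) = 315°, the dip direction.

true dip 15°, dip direction 315°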